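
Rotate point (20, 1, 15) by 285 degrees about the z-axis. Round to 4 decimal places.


x' = 20*cos(285) - 1*sin(285) = 6.1423
y' = 20*sin(285) + 1*cos(285) = -19.0597
z' = 15

(6.1423, -19.0597, 15)


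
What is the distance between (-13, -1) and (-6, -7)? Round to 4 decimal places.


d = sqrt((-6--13)^2 + (-7--1)^2) = 9.2195

9.2195


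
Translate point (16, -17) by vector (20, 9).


Translation: (x+dx, y+dy) = (16+20, -17+9) = (36, -8)

(36, -8)


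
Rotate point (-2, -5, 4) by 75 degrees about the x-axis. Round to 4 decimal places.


x' = -2
y' = -5*cos(75) - 4*sin(75) = -5.1578
z' = -5*sin(75) + 4*cos(75) = -3.7944

(-2, -5.1578, -3.7944)


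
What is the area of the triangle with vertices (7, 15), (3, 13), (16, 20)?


Area = |x1(y2-y3) + x2(y3-y1) + x3(y1-y2)| / 2
= |7*(13-20) + 3*(20-15) + 16*(15-13)| / 2
= 1

1


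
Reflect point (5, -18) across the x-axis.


Reflection across x-axis: (x, y) -> (x, -y)
(5, -18) -> (5, 18)

(5, 18)


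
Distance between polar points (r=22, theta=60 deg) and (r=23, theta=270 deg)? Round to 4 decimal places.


d = sqrt(r1^2 + r2^2 - 2*r1*r2*cos(t2-t1))
d = sqrt(22^2 + 23^2 - 2*22*23*cos(270-60)) = 43.4674

43.4674


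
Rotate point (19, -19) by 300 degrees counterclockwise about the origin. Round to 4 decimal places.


x' = 19*cos(300) - -19*sin(300) = -6.9545
y' = 19*sin(300) + -19*cos(300) = -25.9545

(-6.9545, -25.9545)


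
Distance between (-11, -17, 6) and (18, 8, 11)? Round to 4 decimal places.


d = sqrt((18--11)^2 + (8--17)^2 + (11-6)^2) = 38.6135

38.6135


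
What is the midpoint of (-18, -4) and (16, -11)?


Midpoint = ((-18+16)/2, (-4+-11)/2) = (-1, -7.5)

(-1, -7.5)


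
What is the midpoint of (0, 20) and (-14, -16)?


Midpoint = ((0+-14)/2, (20+-16)/2) = (-7, 2)

(-7, 2)


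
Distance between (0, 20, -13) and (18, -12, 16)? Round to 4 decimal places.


d = sqrt((18-0)^2 + (-12-20)^2 + (16--13)^2) = 46.7868

46.7868


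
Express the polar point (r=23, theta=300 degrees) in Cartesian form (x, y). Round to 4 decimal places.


x = 23 * cos(300) = 11.5
y = 23 * sin(300) = -19.9186

(11.5, -19.9186)


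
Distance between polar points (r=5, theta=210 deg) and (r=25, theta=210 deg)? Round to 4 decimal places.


d = sqrt(r1^2 + r2^2 - 2*r1*r2*cos(t2-t1))
d = sqrt(5^2 + 25^2 - 2*5*25*cos(210-210)) = 20

20


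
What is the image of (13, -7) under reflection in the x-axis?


Reflection across x-axis: (x, y) -> (x, -y)
(13, -7) -> (13, 7)

(13, 7)


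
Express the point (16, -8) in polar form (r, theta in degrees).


r = sqrt(16^2 + (-8)^2) = 17.8885
theta = atan2(-8, 16) = 333.4349 degrees

r = 17.8885, theta = 333.4349 degrees


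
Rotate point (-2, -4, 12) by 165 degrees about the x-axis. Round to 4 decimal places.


x' = -2
y' = -4*cos(165) - 12*sin(165) = 0.7579
z' = -4*sin(165) + 12*cos(165) = -12.6264

(-2, 0.7579, -12.6264)


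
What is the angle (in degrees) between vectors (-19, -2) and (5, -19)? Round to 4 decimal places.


dot = -19*5 + -2*-19 = -57
|u| = 19.105, |v| = 19.6469
cos(angle) = -0.1519
angle = 98.7346 degrees

98.7346 degrees


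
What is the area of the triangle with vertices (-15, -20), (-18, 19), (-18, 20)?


Area = |x1(y2-y3) + x2(y3-y1) + x3(y1-y2)| / 2
= |-15*(19-20) + -18*(20--20) + -18*(-20-19)| / 2
= 1.5

1.5


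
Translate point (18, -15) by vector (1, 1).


Translation: (x+dx, y+dy) = (18+1, -15+1) = (19, -14)

(19, -14)


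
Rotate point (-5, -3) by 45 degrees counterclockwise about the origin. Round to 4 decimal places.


x' = -5*cos(45) - -3*sin(45) = -1.4142
y' = -5*sin(45) + -3*cos(45) = -5.6569

(-1.4142, -5.6569)


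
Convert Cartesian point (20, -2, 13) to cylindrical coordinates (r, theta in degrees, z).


r = sqrt(20^2 + (-2)^2) = 20.0998
theta = atan2(-2, 20) = 354.2894 deg
z = 13

r = 20.0998, theta = 354.2894 deg, z = 13


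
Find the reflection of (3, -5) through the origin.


Reflection through origin: (x, y) -> (-x, -y)
(3, -5) -> (-3, 5)

(-3, 5)


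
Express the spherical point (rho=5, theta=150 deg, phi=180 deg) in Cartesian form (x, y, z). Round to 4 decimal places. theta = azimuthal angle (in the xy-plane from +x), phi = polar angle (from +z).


x = 5 * sin(180) * cos(150) = 0
y = 5 * sin(180) * sin(150) = 0
z = 5 * cos(180) = -5

(0, 0, -5)


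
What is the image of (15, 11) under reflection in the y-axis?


Reflection across y-axis: (x, y) -> (-x, y)
(15, 11) -> (-15, 11)

(-15, 11)


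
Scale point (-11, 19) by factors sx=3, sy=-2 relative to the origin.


Scaling: (x*sx, y*sy) = (-11*3, 19*-2) = (-33, -38)

(-33, -38)


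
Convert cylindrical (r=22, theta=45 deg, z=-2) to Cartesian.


x = 22 * cos(45) = 15.5563
y = 22 * sin(45) = 15.5563
z = -2

(15.5563, 15.5563, -2)


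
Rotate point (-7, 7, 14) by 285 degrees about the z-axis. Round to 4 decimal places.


x' = -7*cos(285) - 7*sin(285) = 4.9497
y' = -7*sin(285) + 7*cos(285) = 8.5732
z' = 14

(4.9497, 8.5732, 14)


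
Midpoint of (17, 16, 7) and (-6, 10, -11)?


Midpoint = ((17+-6)/2, (16+10)/2, (7+-11)/2) = (5.5, 13, -2)

(5.5, 13, -2)


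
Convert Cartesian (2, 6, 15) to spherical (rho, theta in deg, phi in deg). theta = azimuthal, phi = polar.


rho = sqrt(2^2 + 6^2 + 15^2) = 16.2788
theta = atan2(6, 2) = 71.5651 deg
phi = acos(15/16.2788) = 22.8621 deg

rho = 16.2788, theta = 71.5651 deg, phi = 22.8621 deg


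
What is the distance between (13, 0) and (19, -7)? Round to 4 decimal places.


d = sqrt((19-13)^2 + (-7-0)^2) = 9.2195

9.2195


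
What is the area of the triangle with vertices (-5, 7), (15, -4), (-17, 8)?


Area = |x1(y2-y3) + x2(y3-y1) + x3(y1-y2)| / 2
= |-5*(-4-8) + 15*(8-7) + -17*(7--4)| / 2
= 56

56


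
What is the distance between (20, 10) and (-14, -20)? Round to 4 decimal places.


d = sqrt((-14-20)^2 + (-20-10)^2) = 45.3431

45.3431


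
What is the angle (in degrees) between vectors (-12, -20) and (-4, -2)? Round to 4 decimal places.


dot = -12*-4 + -20*-2 = 88
|u| = 23.3238, |v| = 4.4721
cos(angle) = 0.8437
angle = 32.4712 degrees

32.4712 degrees


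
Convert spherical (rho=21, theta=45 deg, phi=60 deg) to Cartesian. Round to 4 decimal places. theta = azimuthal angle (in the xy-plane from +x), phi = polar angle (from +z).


x = 21 * sin(60) * cos(45) = 12.8598
y = 21 * sin(60) * sin(45) = 12.8598
z = 21 * cos(60) = 10.5

(12.8598, 12.8598, 10.5)


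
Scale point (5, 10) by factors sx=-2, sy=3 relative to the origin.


Scaling: (x*sx, y*sy) = (5*-2, 10*3) = (-10, 30)

(-10, 30)


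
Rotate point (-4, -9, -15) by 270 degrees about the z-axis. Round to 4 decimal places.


x' = -4*cos(270) - -9*sin(270) = -9
y' = -4*sin(270) + -9*cos(270) = 4
z' = -15

(-9, 4, -15)


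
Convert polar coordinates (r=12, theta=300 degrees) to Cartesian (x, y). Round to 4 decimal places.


x = 12 * cos(300) = 6
y = 12 * sin(300) = -10.3923

(6, -10.3923)


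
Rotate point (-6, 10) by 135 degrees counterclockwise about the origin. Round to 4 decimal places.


x' = -6*cos(135) - 10*sin(135) = -2.8284
y' = -6*sin(135) + 10*cos(135) = -11.3137

(-2.8284, -11.3137)


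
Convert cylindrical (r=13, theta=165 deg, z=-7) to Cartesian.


x = 13 * cos(165) = -12.557
y = 13 * sin(165) = 3.3646
z = -7

(-12.557, 3.3646, -7)


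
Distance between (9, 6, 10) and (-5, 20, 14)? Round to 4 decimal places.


d = sqrt((-5-9)^2 + (20-6)^2 + (14-10)^2) = 20.199

20.199


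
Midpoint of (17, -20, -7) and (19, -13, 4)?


Midpoint = ((17+19)/2, (-20+-13)/2, (-7+4)/2) = (18, -16.5, -1.5)

(18, -16.5, -1.5)


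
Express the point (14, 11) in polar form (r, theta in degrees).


r = sqrt(14^2 + 11^2) = 17.8045
theta = atan2(11, 14) = 38.1572 degrees

r = 17.8045, theta = 38.1572 degrees


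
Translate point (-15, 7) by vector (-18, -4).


Translation: (x+dx, y+dy) = (-15+-18, 7+-4) = (-33, 3)

(-33, 3)


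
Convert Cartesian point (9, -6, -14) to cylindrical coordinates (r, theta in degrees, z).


r = sqrt(9^2 + (-6)^2) = 10.8167
theta = atan2(-6, 9) = 326.3099 deg
z = -14

r = 10.8167, theta = 326.3099 deg, z = -14


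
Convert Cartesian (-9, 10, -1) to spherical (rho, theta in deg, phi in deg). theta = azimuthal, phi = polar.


rho = sqrt((-9)^2 + 10^2 + (-1)^2) = 13.4907
theta = atan2(10, -9) = 131.9872 deg
phi = acos(-1/13.4907) = 94.2509 deg

rho = 13.4907, theta = 131.9872 deg, phi = 94.2509 deg


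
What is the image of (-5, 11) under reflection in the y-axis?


Reflection across y-axis: (x, y) -> (-x, y)
(-5, 11) -> (5, 11)

(5, 11)


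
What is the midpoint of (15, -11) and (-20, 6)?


Midpoint = ((15+-20)/2, (-11+6)/2) = (-2.5, -2.5)

(-2.5, -2.5)


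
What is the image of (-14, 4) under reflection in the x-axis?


Reflection across x-axis: (x, y) -> (x, -y)
(-14, 4) -> (-14, -4)

(-14, -4)


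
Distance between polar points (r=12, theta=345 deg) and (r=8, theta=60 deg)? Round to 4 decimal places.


d = sqrt(r1^2 + r2^2 - 2*r1*r2*cos(t2-t1))
d = sqrt(12^2 + 8^2 - 2*12*8*cos(60-345)) = 12.582

12.582


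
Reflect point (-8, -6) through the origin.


Reflection through origin: (x, y) -> (-x, -y)
(-8, -6) -> (8, 6)

(8, 6)


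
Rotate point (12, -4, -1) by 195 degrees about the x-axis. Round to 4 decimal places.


x' = 12
y' = -4*cos(195) - -1*sin(195) = 3.6049
z' = -4*sin(195) + -1*cos(195) = 2.0012

(12, 3.6049, 2.0012)


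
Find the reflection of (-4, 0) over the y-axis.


Reflection across y-axis: (x, y) -> (-x, y)
(-4, 0) -> (4, 0)

(4, 0)


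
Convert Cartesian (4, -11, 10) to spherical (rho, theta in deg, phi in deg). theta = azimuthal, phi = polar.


rho = sqrt(4^2 + (-11)^2 + 10^2) = 15.3948
theta = atan2(-11, 4) = 289.9831 deg
phi = acos(10/15.3948) = 49.4908 deg

rho = 15.3948, theta = 289.9831 deg, phi = 49.4908 deg


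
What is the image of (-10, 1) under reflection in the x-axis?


Reflection across x-axis: (x, y) -> (x, -y)
(-10, 1) -> (-10, -1)

(-10, -1)


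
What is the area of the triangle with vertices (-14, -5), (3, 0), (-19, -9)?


Area = |x1(y2-y3) + x2(y3-y1) + x3(y1-y2)| / 2
= |-14*(0--9) + 3*(-9--5) + -19*(-5-0)| / 2
= 21.5

21.5


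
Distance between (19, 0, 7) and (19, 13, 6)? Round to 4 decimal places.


d = sqrt((19-19)^2 + (13-0)^2 + (6-7)^2) = 13.0384

13.0384


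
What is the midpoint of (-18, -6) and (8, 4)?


Midpoint = ((-18+8)/2, (-6+4)/2) = (-5, -1)

(-5, -1)


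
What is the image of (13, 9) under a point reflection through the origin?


Reflection through origin: (x, y) -> (-x, -y)
(13, 9) -> (-13, -9)

(-13, -9)


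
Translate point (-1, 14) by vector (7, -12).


Translation: (x+dx, y+dy) = (-1+7, 14+-12) = (6, 2)

(6, 2)


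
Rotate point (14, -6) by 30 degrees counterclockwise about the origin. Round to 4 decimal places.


x' = 14*cos(30) - -6*sin(30) = 15.1244
y' = 14*sin(30) + -6*cos(30) = 1.8038

(15.1244, 1.8038)


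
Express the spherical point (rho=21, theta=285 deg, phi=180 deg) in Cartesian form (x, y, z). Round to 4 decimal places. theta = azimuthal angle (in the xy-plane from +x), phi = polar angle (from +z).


x = 21 * sin(180) * cos(285) = 0
y = 21 * sin(180) * sin(285) = 0
z = 21 * cos(180) = -21

(0, 0, -21)


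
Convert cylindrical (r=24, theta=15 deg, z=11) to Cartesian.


x = 24 * cos(15) = 23.1822
y = 24 * sin(15) = 6.2117
z = 11

(23.1822, 6.2117, 11)


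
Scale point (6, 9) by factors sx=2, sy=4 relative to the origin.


Scaling: (x*sx, y*sy) = (6*2, 9*4) = (12, 36)

(12, 36)


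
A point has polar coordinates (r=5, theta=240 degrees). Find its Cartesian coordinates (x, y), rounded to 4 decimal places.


x = 5 * cos(240) = -2.5
y = 5 * sin(240) = -4.3301

(-2.5, -4.3301)


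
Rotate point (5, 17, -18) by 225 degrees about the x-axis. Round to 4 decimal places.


x' = 5
y' = 17*cos(225) - -18*sin(225) = -24.7487
z' = 17*sin(225) + -18*cos(225) = 0.7071

(5, -24.7487, 0.7071)


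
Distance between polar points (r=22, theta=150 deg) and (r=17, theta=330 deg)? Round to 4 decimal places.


d = sqrt(r1^2 + r2^2 - 2*r1*r2*cos(t2-t1))
d = sqrt(22^2 + 17^2 - 2*22*17*cos(330-150)) = 39

39


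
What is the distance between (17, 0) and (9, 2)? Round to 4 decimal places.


d = sqrt((9-17)^2 + (2-0)^2) = 8.2462

8.2462


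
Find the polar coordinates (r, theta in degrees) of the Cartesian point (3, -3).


r = sqrt(3^2 + (-3)^2) = 4.2426
theta = atan2(-3, 3) = 315 degrees

r = 4.2426, theta = 315 degrees


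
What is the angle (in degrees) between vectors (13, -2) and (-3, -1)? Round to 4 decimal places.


dot = 13*-3 + -2*-1 = -37
|u| = 13.1529, |v| = 3.1623
cos(angle) = -0.8896
angle = 152.8189 degrees

152.8189 degrees


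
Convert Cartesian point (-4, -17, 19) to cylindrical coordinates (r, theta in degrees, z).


r = sqrt((-4)^2 + (-17)^2) = 17.4642
theta = atan2(-17, -4) = 256.7595 deg
z = 19

r = 17.4642, theta = 256.7595 deg, z = 19


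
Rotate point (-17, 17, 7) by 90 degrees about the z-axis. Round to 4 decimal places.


x' = -17*cos(90) - 17*sin(90) = -17
y' = -17*sin(90) + 17*cos(90) = -17
z' = 7

(-17, -17, 7)


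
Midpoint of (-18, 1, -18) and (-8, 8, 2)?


Midpoint = ((-18+-8)/2, (1+8)/2, (-18+2)/2) = (-13, 4.5, -8)

(-13, 4.5, -8)


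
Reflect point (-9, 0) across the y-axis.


Reflection across y-axis: (x, y) -> (-x, y)
(-9, 0) -> (9, 0)

(9, 0)


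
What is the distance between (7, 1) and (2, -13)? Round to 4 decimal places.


d = sqrt((2-7)^2 + (-13-1)^2) = 14.8661

14.8661


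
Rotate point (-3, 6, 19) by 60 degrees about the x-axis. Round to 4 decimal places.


x' = -3
y' = 6*cos(60) - 19*sin(60) = -13.4545
z' = 6*sin(60) + 19*cos(60) = 14.6962

(-3, -13.4545, 14.6962)


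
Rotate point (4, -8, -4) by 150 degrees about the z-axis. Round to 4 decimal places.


x' = 4*cos(150) - -8*sin(150) = 0.5359
y' = 4*sin(150) + -8*cos(150) = 8.9282
z' = -4

(0.5359, 8.9282, -4)


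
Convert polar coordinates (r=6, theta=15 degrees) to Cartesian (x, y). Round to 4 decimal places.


x = 6 * cos(15) = 5.7956
y = 6 * sin(15) = 1.5529

(5.7956, 1.5529)


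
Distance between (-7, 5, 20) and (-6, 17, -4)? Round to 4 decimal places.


d = sqrt((-6--7)^2 + (17-5)^2 + (-4-20)^2) = 26.8514

26.8514


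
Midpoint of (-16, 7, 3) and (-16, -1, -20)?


Midpoint = ((-16+-16)/2, (7+-1)/2, (3+-20)/2) = (-16, 3, -8.5)

(-16, 3, -8.5)


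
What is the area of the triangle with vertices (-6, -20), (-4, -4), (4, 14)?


Area = |x1(y2-y3) + x2(y3-y1) + x3(y1-y2)| / 2
= |-6*(-4-14) + -4*(14--20) + 4*(-20--4)| / 2
= 46

46


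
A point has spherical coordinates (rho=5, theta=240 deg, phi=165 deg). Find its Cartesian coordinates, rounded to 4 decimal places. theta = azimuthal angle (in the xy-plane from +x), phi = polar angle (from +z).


x = 5 * sin(165) * cos(240) = -0.647
y = 5 * sin(165) * sin(240) = -1.1207
z = 5 * cos(165) = -4.8296

(-0.647, -1.1207, -4.8296)


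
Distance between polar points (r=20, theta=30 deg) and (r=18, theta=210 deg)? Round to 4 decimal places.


d = sqrt(r1^2 + r2^2 - 2*r1*r2*cos(t2-t1))
d = sqrt(20^2 + 18^2 - 2*20*18*cos(210-30)) = 38

38


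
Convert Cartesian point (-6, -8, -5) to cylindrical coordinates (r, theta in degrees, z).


r = sqrt((-6)^2 + (-8)^2) = 10
theta = atan2(-8, -6) = 233.1301 deg
z = -5

r = 10, theta = 233.1301 deg, z = -5


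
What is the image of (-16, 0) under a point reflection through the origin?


Reflection through origin: (x, y) -> (-x, -y)
(-16, 0) -> (16, 0)

(16, 0)


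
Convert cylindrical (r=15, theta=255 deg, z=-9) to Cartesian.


x = 15 * cos(255) = -3.8823
y = 15 * sin(255) = -14.4889
z = -9

(-3.8823, -14.4889, -9)


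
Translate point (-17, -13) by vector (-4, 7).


Translation: (x+dx, y+dy) = (-17+-4, -13+7) = (-21, -6)

(-21, -6)


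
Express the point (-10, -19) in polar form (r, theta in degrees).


r = sqrt((-10)^2 + (-19)^2) = 21.4709
theta = atan2(-19, -10) = 242.2415 degrees

r = 21.4709, theta = 242.2415 degrees


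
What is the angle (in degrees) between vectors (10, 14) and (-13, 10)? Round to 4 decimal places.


dot = 10*-13 + 14*10 = 10
|u| = 17.2047, |v| = 16.4012
cos(angle) = 0.0354
angle = 87.9691 degrees

87.9691 degrees


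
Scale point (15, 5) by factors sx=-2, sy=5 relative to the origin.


Scaling: (x*sx, y*sy) = (15*-2, 5*5) = (-30, 25)

(-30, 25)


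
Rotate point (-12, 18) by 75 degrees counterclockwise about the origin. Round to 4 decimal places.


x' = -12*cos(75) - 18*sin(75) = -20.4925
y' = -12*sin(75) + 18*cos(75) = -6.9324

(-20.4925, -6.9324)


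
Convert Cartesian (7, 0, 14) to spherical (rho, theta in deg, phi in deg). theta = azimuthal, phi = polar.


rho = sqrt(7^2 + 0^2 + 14^2) = 15.6525
theta = atan2(0, 7) = 0 deg
phi = acos(14/15.6525) = 26.5651 deg

rho = 15.6525, theta = 0 deg, phi = 26.5651 deg


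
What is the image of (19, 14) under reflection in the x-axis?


Reflection across x-axis: (x, y) -> (x, -y)
(19, 14) -> (19, -14)

(19, -14)


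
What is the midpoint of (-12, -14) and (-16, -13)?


Midpoint = ((-12+-16)/2, (-14+-13)/2) = (-14, -13.5)

(-14, -13.5)


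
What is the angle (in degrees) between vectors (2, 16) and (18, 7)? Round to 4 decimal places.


dot = 2*18 + 16*7 = 148
|u| = 16.1245, |v| = 19.3132
cos(angle) = 0.4752
angle = 61.6245 degrees

61.6245 degrees


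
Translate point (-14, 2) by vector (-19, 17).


Translation: (x+dx, y+dy) = (-14+-19, 2+17) = (-33, 19)

(-33, 19)


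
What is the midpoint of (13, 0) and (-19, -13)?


Midpoint = ((13+-19)/2, (0+-13)/2) = (-3, -6.5)

(-3, -6.5)


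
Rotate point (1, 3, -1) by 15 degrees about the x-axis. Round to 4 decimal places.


x' = 1
y' = 3*cos(15) - -1*sin(15) = 3.1566
z' = 3*sin(15) + -1*cos(15) = -0.1895

(1, 3.1566, -0.1895)


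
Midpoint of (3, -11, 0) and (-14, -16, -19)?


Midpoint = ((3+-14)/2, (-11+-16)/2, (0+-19)/2) = (-5.5, -13.5, -9.5)

(-5.5, -13.5, -9.5)


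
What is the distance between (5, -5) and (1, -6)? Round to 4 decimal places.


d = sqrt((1-5)^2 + (-6--5)^2) = 4.1231

4.1231


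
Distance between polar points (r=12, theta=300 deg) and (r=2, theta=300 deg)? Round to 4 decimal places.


d = sqrt(r1^2 + r2^2 - 2*r1*r2*cos(t2-t1))
d = sqrt(12^2 + 2^2 - 2*12*2*cos(300-300)) = 10

10


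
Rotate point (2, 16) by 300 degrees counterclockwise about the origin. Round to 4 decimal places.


x' = 2*cos(300) - 16*sin(300) = 14.8564
y' = 2*sin(300) + 16*cos(300) = 6.2679

(14.8564, 6.2679)


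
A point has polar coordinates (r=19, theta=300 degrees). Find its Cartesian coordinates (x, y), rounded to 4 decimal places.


x = 19 * cos(300) = 9.5
y = 19 * sin(300) = -16.4545

(9.5, -16.4545)


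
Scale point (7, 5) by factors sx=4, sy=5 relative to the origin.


Scaling: (x*sx, y*sy) = (7*4, 5*5) = (28, 25)

(28, 25)


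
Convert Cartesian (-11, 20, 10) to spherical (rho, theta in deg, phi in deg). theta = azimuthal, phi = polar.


rho = sqrt((-11)^2 + 20^2 + 10^2) = 24.9199
theta = atan2(20, -11) = 118.8108 deg
phi = acos(10/24.9199) = 66.3414 deg

rho = 24.9199, theta = 118.8108 deg, phi = 66.3414 deg


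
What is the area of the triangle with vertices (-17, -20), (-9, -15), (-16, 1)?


Area = |x1(y2-y3) + x2(y3-y1) + x3(y1-y2)| / 2
= |-17*(-15-1) + -9*(1--20) + -16*(-20--15)| / 2
= 81.5

81.5


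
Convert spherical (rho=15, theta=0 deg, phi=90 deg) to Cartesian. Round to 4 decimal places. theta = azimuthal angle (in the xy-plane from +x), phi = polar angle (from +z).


x = 15 * sin(90) * cos(0) = 15
y = 15 * sin(90) * sin(0) = 0
z = 15 * cos(90) = 0

(15, 0, 0)


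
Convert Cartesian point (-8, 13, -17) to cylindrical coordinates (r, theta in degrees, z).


r = sqrt((-8)^2 + 13^2) = 15.2643
theta = atan2(13, -8) = 121.6075 deg
z = -17

r = 15.2643, theta = 121.6075 deg, z = -17


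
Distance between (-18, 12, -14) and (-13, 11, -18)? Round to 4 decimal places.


d = sqrt((-13--18)^2 + (11-12)^2 + (-18--14)^2) = 6.4807

6.4807


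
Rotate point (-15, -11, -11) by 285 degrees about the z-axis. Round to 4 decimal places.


x' = -15*cos(285) - -11*sin(285) = -14.5075
y' = -15*sin(285) + -11*cos(285) = 11.6419
z' = -11

(-14.5075, 11.6419, -11)


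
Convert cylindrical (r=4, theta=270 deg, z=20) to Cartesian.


x = 4 * cos(270) = 0
y = 4 * sin(270) = -4
z = 20

(0, -4, 20)


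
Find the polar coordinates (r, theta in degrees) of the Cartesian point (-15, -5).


r = sqrt((-15)^2 + (-5)^2) = 15.8114
theta = atan2(-5, -15) = 198.4349 degrees

r = 15.8114, theta = 198.4349 degrees


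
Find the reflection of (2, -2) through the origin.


Reflection through origin: (x, y) -> (-x, -y)
(2, -2) -> (-2, 2)

(-2, 2)


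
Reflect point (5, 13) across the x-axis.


Reflection across x-axis: (x, y) -> (x, -y)
(5, 13) -> (5, -13)

(5, -13)


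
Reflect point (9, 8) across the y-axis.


Reflection across y-axis: (x, y) -> (-x, y)
(9, 8) -> (-9, 8)

(-9, 8)


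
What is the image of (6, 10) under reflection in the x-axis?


Reflection across x-axis: (x, y) -> (x, -y)
(6, 10) -> (6, -10)

(6, -10)


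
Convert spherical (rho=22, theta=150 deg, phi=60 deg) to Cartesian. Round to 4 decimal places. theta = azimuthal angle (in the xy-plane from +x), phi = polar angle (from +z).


x = 22 * sin(60) * cos(150) = -16.5
y = 22 * sin(60) * sin(150) = 9.5263
z = 22 * cos(60) = 11

(-16.5, 9.5263, 11)


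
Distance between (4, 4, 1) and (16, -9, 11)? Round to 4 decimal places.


d = sqrt((16-4)^2 + (-9-4)^2 + (11-1)^2) = 20.3224

20.3224


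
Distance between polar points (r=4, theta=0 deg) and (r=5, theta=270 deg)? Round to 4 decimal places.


d = sqrt(r1^2 + r2^2 - 2*r1*r2*cos(t2-t1))
d = sqrt(4^2 + 5^2 - 2*4*5*cos(270-0)) = 6.4031

6.4031


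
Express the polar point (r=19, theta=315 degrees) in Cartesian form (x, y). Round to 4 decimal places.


x = 19 * cos(315) = 13.435
y = 19 * sin(315) = -13.435

(13.435, -13.435)


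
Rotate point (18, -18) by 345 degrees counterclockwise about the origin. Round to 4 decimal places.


x' = 18*cos(345) - -18*sin(345) = 12.7279
y' = 18*sin(345) + -18*cos(345) = -22.0454

(12.7279, -22.0454)


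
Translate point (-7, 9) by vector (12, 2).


Translation: (x+dx, y+dy) = (-7+12, 9+2) = (5, 11)

(5, 11)


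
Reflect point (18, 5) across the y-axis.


Reflection across y-axis: (x, y) -> (-x, y)
(18, 5) -> (-18, 5)

(-18, 5)


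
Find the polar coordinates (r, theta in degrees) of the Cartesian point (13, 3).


r = sqrt(13^2 + 3^2) = 13.3417
theta = atan2(3, 13) = 12.9946 degrees

r = 13.3417, theta = 12.9946 degrees


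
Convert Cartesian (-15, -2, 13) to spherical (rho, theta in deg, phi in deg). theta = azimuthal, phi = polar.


rho = sqrt((-15)^2 + (-2)^2 + 13^2) = 19.9499
theta = atan2(-2, -15) = 187.5946 deg
phi = acos(13/19.9499) = 49.3353 deg

rho = 19.9499, theta = 187.5946 deg, phi = 49.3353 deg


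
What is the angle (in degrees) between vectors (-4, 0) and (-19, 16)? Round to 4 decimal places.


dot = -4*-19 + 0*16 = 76
|u| = 4, |v| = 24.8395
cos(angle) = 0.7649
angle = 40.1009 degrees

40.1009 degrees


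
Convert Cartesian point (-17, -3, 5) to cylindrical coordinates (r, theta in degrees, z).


r = sqrt((-17)^2 + (-3)^2) = 17.2627
theta = atan2(-3, -17) = 190.008 deg
z = 5

r = 17.2627, theta = 190.008 deg, z = 5


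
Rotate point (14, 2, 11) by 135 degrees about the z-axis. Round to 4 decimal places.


x' = 14*cos(135) - 2*sin(135) = -11.3137
y' = 14*sin(135) + 2*cos(135) = 8.4853
z' = 11

(-11.3137, 8.4853, 11)


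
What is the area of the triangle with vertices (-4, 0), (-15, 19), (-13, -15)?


Area = |x1(y2-y3) + x2(y3-y1) + x3(y1-y2)| / 2
= |-4*(19--15) + -15*(-15-0) + -13*(0-19)| / 2
= 168

168


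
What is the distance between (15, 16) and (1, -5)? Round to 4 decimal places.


d = sqrt((1-15)^2 + (-5-16)^2) = 25.2389

25.2389


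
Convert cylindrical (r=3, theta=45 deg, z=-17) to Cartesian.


x = 3 * cos(45) = 2.1213
y = 3 * sin(45) = 2.1213
z = -17

(2.1213, 2.1213, -17)


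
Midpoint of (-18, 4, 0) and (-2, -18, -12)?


Midpoint = ((-18+-2)/2, (4+-18)/2, (0+-12)/2) = (-10, -7, -6)

(-10, -7, -6)


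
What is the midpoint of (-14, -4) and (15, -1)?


Midpoint = ((-14+15)/2, (-4+-1)/2) = (0.5, -2.5)

(0.5, -2.5)


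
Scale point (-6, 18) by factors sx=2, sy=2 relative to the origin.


Scaling: (x*sx, y*sy) = (-6*2, 18*2) = (-12, 36)

(-12, 36)


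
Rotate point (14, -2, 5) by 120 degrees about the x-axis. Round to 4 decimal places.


x' = 14
y' = -2*cos(120) - 5*sin(120) = -3.3301
z' = -2*sin(120) + 5*cos(120) = -4.2321

(14, -3.3301, -4.2321)


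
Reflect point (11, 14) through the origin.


Reflection through origin: (x, y) -> (-x, -y)
(11, 14) -> (-11, -14)

(-11, -14)


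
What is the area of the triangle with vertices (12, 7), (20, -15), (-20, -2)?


Area = |x1(y2-y3) + x2(y3-y1) + x3(y1-y2)| / 2
= |12*(-15--2) + 20*(-2-7) + -20*(7--15)| / 2
= 388

388


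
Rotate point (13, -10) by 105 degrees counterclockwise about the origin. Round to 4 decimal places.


x' = 13*cos(105) - -10*sin(105) = 6.2946
y' = 13*sin(105) + -10*cos(105) = 15.1452

(6.2946, 15.1452)


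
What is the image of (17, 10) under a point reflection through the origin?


Reflection through origin: (x, y) -> (-x, -y)
(17, 10) -> (-17, -10)

(-17, -10)


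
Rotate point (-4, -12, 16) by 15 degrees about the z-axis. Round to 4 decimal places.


x' = -4*cos(15) - -12*sin(15) = -0.7579
y' = -4*sin(15) + -12*cos(15) = -12.6264
z' = 16

(-0.7579, -12.6264, 16)


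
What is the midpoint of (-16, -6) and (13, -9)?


Midpoint = ((-16+13)/2, (-6+-9)/2) = (-1.5, -7.5)

(-1.5, -7.5)


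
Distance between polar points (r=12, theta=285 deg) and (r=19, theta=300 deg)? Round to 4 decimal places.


d = sqrt(r1^2 + r2^2 - 2*r1*r2*cos(t2-t1))
d = sqrt(12^2 + 19^2 - 2*12*19*cos(300-285)) = 8.0335

8.0335


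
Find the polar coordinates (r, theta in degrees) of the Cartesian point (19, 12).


r = sqrt(19^2 + 12^2) = 22.4722
theta = atan2(12, 19) = 32.2756 degrees

r = 22.4722, theta = 32.2756 degrees


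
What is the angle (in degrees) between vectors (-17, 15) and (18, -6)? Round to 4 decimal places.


dot = -17*18 + 15*-6 = -396
|u| = 22.6716, |v| = 18.9737
cos(angle) = -0.9206
angle = 157.0113 degrees

157.0113 degrees


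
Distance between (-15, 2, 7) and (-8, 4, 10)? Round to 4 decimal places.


d = sqrt((-8--15)^2 + (4-2)^2 + (10-7)^2) = 7.874

7.874


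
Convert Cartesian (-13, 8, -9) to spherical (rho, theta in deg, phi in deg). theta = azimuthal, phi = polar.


rho = sqrt((-13)^2 + 8^2 + (-9)^2) = 17.72
theta = atan2(8, -13) = 148.3925 deg
phi = acos(-9/17.72) = 120.524 deg

rho = 17.72, theta = 148.3925 deg, phi = 120.524 deg


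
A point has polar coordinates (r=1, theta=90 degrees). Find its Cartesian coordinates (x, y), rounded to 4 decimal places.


x = 1 * cos(90) = 0
y = 1 * sin(90) = 1

(0, 1)


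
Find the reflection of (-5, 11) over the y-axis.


Reflection across y-axis: (x, y) -> (-x, y)
(-5, 11) -> (5, 11)

(5, 11)


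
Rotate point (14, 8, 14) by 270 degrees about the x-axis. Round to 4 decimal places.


x' = 14
y' = 8*cos(270) - 14*sin(270) = 14
z' = 8*sin(270) + 14*cos(270) = -8

(14, 14, -8)


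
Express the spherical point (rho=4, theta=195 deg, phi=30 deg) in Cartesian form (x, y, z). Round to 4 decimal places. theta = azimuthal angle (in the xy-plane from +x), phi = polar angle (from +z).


x = 4 * sin(30) * cos(195) = -1.9319
y = 4 * sin(30) * sin(195) = -0.5176
z = 4 * cos(30) = 3.4641

(-1.9319, -0.5176, 3.4641)


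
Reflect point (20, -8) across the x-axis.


Reflection across x-axis: (x, y) -> (x, -y)
(20, -8) -> (20, 8)

(20, 8)


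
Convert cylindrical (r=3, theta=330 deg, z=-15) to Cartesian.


x = 3 * cos(330) = 2.5981
y = 3 * sin(330) = -1.5
z = -15

(2.5981, -1.5, -15)


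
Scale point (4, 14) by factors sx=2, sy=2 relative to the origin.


Scaling: (x*sx, y*sy) = (4*2, 14*2) = (8, 28)

(8, 28)


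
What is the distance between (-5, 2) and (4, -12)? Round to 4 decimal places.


d = sqrt((4--5)^2 + (-12-2)^2) = 16.6433

16.6433


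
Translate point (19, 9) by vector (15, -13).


Translation: (x+dx, y+dy) = (19+15, 9+-13) = (34, -4)

(34, -4)


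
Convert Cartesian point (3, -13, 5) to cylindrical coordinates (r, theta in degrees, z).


r = sqrt(3^2 + (-13)^2) = 13.3417
theta = atan2(-13, 3) = 282.9946 deg
z = 5

r = 13.3417, theta = 282.9946 deg, z = 5


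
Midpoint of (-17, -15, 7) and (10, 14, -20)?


Midpoint = ((-17+10)/2, (-15+14)/2, (7+-20)/2) = (-3.5, -0.5, -6.5)

(-3.5, -0.5, -6.5)


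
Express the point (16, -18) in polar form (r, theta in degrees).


r = sqrt(16^2 + (-18)^2) = 24.0832
theta = atan2(-18, 16) = 311.6335 degrees

r = 24.0832, theta = 311.6335 degrees


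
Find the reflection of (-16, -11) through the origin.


Reflection through origin: (x, y) -> (-x, -y)
(-16, -11) -> (16, 11)

(16, 11)


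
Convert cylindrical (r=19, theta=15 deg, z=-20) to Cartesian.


x = 19 * cos(15) = 18.3526
y = 19 * sin(15) = 4.9176
z = -20

(18.3526, 4.9176, -20)


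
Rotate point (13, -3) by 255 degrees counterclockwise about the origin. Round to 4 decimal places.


x' = 13*cos(255) - -3*sin(255) = -6.2624
y' = 13*sin(255) + -3*cos(255) = -11.7806

(-6.2624, -11.7806)


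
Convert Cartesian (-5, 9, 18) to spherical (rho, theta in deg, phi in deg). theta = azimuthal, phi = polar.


rho = sqrt((-5)^2 + 9^2 + 18^2) = 20.7364
theta = atan2(9, -5) = 119.0546 deg
phi = acos(18/20.7364) = 29.7687 deg

rho = 20.7364, theta = 119.0546 deg, phi = 29.7687 deg


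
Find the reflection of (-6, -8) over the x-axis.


Reflection across x-axis: (x, y) -> (x, -y)
(-6, -8) -> (-6, 8)

(-6, 8)


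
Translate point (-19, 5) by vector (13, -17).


Translation: (x+dx, y+dy) = (-19+13, 5+-17) = (-6, -12)

(-6, -12)


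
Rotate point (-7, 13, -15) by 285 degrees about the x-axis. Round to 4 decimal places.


x' = -7
y' = 13*cos(285) - -15*sin(285) = -11.1242
z' = 13*sin(285) + -15*cos(285) = -16.4393

(-7, -11.1242, -16.4393)


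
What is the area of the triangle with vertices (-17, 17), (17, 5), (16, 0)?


Area = |x1(y2-y3) + x2(y3-y1) + x3(y1-y2)| / 2
= |-17*(5-0) + 17*(0-17) + 16*(17-5)| / 2
= 91

91


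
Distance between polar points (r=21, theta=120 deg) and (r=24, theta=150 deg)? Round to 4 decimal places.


d = sqrt(r1^2 + r2^2 - 2*r1*r2*cos(t2-t1))
d = sqrt(21^2 + 24^2 - 2*21*24*cos(150-120)) = 12.0019

12.0019


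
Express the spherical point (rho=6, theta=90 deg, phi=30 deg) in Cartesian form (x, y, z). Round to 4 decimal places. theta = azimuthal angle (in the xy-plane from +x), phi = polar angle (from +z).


x = 6 * sin(30) * cos(90) = 0
y = 6 * sin(30) * sin(90) = 3
z = 6 * cos(30) = 5.1962

(0, 3, 5.1962)


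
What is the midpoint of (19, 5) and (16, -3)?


Midpoint = ((19+16)/2, (5+-3)/2) = (17.5, 1)

(17.5, 1)


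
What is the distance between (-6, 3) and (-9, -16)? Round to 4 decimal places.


d = sqrt((-9--6)^2 + (-16-3)^2) = 19.2354

19.2354


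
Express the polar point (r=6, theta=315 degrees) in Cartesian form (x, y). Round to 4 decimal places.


x = 6 * cos(315) = 4.2426
y = 6 * sin(315) = -4.2426

(4.2426, -4.2426)


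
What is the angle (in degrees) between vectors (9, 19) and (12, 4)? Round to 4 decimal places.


dot = 9*12 + 19*4 = 184
|u| = 21.0238, |v| = 12.6491
cos(angle) = 0.6919
angle = 46.2189 degrees

46.2189 degrees


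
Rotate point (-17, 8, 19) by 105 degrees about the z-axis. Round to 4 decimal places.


x' = -17*cos(105) - 8*sin(105) = -3.3275
y' = -17*sin(105) + 8*cos(105) = -18.4913
z' = 19

(-3.3275, -18.4913, 19)


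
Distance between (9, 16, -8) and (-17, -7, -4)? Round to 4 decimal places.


d = sqrt((-17-9)^2 + (-7-16)^2 + (-4--8)^2) = 34.9428

34.9428


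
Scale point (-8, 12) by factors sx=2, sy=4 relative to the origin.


Scaling: (x*sx, y*sy) = (-8*2, 12*4) = (-16, 48)

(-16, 48)


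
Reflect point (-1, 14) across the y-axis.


Reflection across y-axis: (x, y) -> (-x, y)
(-1, 14) -> (1, 14)

(1, 14)


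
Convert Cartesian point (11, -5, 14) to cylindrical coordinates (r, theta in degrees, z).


r = sqrt(11^2 + (-5)^2) = 12.083
theta = atan2(-5, 11) = 335.556 deg
z = 14

r = 12.083, theta = 335.556 deg, z = 14


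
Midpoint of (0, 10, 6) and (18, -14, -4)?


Midpoint = ((0+18)/2, (10+-14)/2, (6+-4)/2) = (9, -2, 1)

(9, -2, 1)


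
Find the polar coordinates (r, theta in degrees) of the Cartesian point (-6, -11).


r = sqrt((-6)^2 + (-11)^2) = 12.53
theta = atan2(-11, -6) = 241.3895 degrees

r = 12.53, theta = 241.3895 degrees


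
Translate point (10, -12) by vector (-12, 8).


Translation: (x+dx, y+dy) = (10+-12, -12+8) = (-2, -4)

(-2, -4)


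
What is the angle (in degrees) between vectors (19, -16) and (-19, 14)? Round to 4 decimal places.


dot = 19*-19 + -16*14 = -585
|u| = 24.8395, |v| = 23.6008
cos(angle) = -0.9979
angle = 176.2834 degrees

176.2834 degrees


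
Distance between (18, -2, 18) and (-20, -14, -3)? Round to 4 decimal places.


d = sqrt((-20-18)^2 + (-14--2)^2 + (-3-18)^2) = 45.0444

45.0444


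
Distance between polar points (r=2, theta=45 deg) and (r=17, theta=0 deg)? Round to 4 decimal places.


d = sqrt(r1^2 + r2^2 - 2*r1*r2*cos(t2-t1))
d = sqrt(2^2 + 17^2 - 2*2*17*cos(0-45)) = 15.6498

15.6498


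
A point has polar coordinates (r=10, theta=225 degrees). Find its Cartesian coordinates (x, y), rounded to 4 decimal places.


x = 10 * cos(225) = -7.0711
y = 10 * sin(225) = -7.0711

(-7.0711, -7.0711)


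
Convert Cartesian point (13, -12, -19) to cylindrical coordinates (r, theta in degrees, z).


r = sqrt(13^2 + (-12)^2) = 17.6918
theta = atan2(-12, 13) = 317.2906 deg
z = -19

r = 17.6918, theta = 317.2906 deg, z = -19


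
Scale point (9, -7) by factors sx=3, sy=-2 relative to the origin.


Scaling: (x*sx, y*sy) = (9*3, -7*-2) = (27, 14)

(27, 14)


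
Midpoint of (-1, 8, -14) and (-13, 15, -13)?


Midpoint = ((-1+-13)/2, (8+15)/2, (-14+-13)/2) = (-7, 11.5, -13.5)

(-7, 11.5, -13.5)


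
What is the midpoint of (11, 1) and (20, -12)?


Midpoint = ((11+20)/2, (1+-12)/2) = (15.5, -5.5)

(15.5, -5.5)


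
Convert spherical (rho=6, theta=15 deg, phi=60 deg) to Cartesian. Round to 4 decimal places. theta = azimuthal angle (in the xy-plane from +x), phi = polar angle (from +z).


x = 6 * sin(60) * cos(15) = 5.0191
y = 6 * sin(60) * sin(15) = 1.3449
z = 6 * cos(60) = 3

(5.0191, 1.3449, 3)


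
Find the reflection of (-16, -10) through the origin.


Reflection through origin: (x, y) -> (-x, -y)
(-16, -10) -> (16, 10)

(16, 10)


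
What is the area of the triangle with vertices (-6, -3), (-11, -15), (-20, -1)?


Area = |x1(y2-y3) + x2(y3-y1) + x3(y1-y2)| / 2
= |-6*(-15--1) + -11*(-1--3) + -20*(-3--15)| / 2
= 89

89


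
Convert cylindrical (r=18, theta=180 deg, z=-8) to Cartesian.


x = 18 * cos(180) = -18
y = 18 * sin(180) = 0
z = -8

(-18, 0, -8)


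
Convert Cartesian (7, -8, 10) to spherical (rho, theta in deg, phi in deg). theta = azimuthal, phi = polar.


rho = sqrt(7^2 + (-8)^2 + 10^2) = 14.5945
theta = atan2(-8, 7) = 311.1859 deg
phi = acos(10/14.5945) = 46.7496 deg

rho = 14.5945, theta = 311.1859 deg, phi = 46.7496 deg


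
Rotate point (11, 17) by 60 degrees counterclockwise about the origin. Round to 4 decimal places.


x' = 11*cos(60) - 17*sin(60) = -9.2224
y' = 11*sin(60) + 17*cos(60) = 18.0263

(-9.2224, 18.0263)


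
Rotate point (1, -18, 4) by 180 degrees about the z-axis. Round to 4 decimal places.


x' = 1*cos(180) - -18*sin(180) = -1
y' = 1*sin(180) + -18*cos(180) = 18
z' = 4

(-1, 18, 4)


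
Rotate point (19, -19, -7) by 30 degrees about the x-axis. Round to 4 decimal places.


x' = 19
y' = -19*cos(30) - -7*sin(30) = -12.9545
z' = -19*sin(30) + -7*cos(30) = -15.5622

(19, -12.9545, -15.5622)


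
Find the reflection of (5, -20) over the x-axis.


Reflection across x-axis: (x, y) -> (x, -y)
(5, -20) -> (5, 20)

(5, 20)


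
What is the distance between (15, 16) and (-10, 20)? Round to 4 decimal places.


d = sqrt((-10-15)^2 + (20-16)^2) = 25.318

25.318


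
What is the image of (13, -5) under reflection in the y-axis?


Reflection across y-axis: (x, y) -> (-x, y)
(13, -5) -> (-13, -5)

(-13, -5)


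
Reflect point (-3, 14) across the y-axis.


Reflection across y-axis: (x, y) -> (-x, y)
(-3, 14) -> (3, 14)

(3, 14)


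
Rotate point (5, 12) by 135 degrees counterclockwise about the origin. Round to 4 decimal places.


x' = 5*cos(135) - 12*sin(135) = -12.0208
y' = 5*sin(135) + 12*cos(135) = -4.9497

(-12.0208, -4.9497)


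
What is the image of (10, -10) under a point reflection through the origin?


Reflection through origin: (x, y) -> (-x, -y)
(10, -10) -> (-10, 10)

(-10, 10)


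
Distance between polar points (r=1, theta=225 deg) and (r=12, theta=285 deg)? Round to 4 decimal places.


d = sqrt(r1^2 + r2^2 - 2*r1*r2*cos(t2-t1))
d = sqrt(1^2 + 12^2 - 2*1*12*cos(285-225)) = 11.5326

11.5326


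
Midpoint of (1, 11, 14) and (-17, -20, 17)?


Midpoint = ((1+-17)/2, (11+-20)/2, (14+17)/2) = (-8, -4.5, 15.5)

(-8, -4.5, 15.5)


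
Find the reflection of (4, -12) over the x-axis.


Reflection across x-axis: (x, y) -> (x, -y)
(4, -12) -> (4, 12)

(4, 12)


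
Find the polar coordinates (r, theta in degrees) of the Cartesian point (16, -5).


r = sqrt(16^2 + (-5)^2) = 16.7631
theta = atan2(-5, 16) = 342.646 degrees

r = 16.7631, theta = 342.646 degrees


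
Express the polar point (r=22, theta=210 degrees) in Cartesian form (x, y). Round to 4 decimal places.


x = 22 * cos(210) = -19.0526
y = 22 * sin(210) = -11

(-19.0526, -11)


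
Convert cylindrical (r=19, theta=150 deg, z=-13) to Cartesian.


x = 19 * cos(150) = -16.4545
y = 19 * sin(150) = 9.5
z = -13

(-16.4545, 9.5, -13)


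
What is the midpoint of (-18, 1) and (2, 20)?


Midpoint = ((-18+2)/2, (1+20)/2) = (-8, 10.5)

(-8, 10.5)


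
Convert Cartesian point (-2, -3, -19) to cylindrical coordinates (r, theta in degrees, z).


r = sqrt((-2)^2 + (-3)^2) = 3.6056
theta = atan2(-3, -2) = 236.3099 deg
z = -19

r = 3.6056, theta = 236.3099 deg, z = -19


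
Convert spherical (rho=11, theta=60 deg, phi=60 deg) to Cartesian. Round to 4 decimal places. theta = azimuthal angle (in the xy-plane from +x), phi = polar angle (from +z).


x = 11 * sin(60) * cos(60) = 4.7631
y = 11 * sin(60) * sin(60) = 8.25
z = 11 * cos(60) = 5.5

(4.7631, 8.25, 5.5)


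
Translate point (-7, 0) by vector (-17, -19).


Translation: (x+dx, y+dy) = (-7+-17, 0+-19) = (-24, -19)

(-24, -19)


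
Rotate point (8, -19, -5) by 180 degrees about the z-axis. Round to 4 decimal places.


x' = 8*cos(180) - -19*sin(180) = -8
y' = 8*sin(180) + -19*cos(180) = 19
z' = -5

(-8, 19, -5)


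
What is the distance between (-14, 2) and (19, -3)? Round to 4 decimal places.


d = sqrt((19--14)^2 + (-3-2)^2) = 33.3766

33.3766


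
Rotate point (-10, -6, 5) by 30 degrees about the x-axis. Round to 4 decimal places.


x' = -10
y' = -6*cos(30) - 5*sin(30) = -7.6962
z' = -6*sin(30) + 5*cos(30) = 1.3301

(-10, -7.6962, 1.3301)
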